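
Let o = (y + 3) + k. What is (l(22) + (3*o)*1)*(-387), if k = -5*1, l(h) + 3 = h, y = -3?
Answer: -1548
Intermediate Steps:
l(h) = -3 + h
k = -5
o = -5 (o = (-3 + 3) - 5 = 0 - 5 = -5)
(l(22) + (3*o)*1)*(-387) = ((-3 + 22) + (3*(-5))*1)*(-387) = (19 - 15*1)*(-387) = (19 - 15)*(-387) = 4*(-387) = -1548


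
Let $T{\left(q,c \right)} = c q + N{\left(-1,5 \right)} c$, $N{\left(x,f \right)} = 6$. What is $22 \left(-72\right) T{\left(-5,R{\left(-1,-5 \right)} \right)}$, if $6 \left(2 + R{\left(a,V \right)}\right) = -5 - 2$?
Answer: $5016$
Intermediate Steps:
$R{\left(a,V \right)} = - \frac{19}{6}$ ($R{\left(a,V \right)} = -2 + \frac{-5 - 2}{6} = -2 + \frac{1}{6} \left(-7\right) = -2 - \frac{7}{6} = - \frac{19}{6}$)
$T{\left(q,c \right)} = 6 c + c q$ ($T{\left(q,c \right)} = c q + 6 c = 6 c + c q$)
$22 \left(-72\right) T{\left(-5,R{\left(-1,-5 \right)} \right)} = 22 \left(-72\right) \left(- \frac{19 \left(6 - 5\right)}{6}\right) = - 1584 \left(\left(- \frac{19}{6}\right) 1\right) = \left(-1584\right) \left(- \frac{19}{6}\right) = 5016$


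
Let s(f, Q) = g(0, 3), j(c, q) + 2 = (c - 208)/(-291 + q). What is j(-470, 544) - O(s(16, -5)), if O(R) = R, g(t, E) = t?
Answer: -1184/253 ≈ -4.6798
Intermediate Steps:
j(c, q) = -2 + (-208 + c)/(-291 + q) (j(c, q) = -2 + (c - 208)/(-291 + q) = -2 + (-208 + c)/(-291 + q))
s(f, Q) = 0
j(-470, 544) - O(s(16, -5)) = (374 - 470 - 2*544)/(-291 + 544) - 1*0 = (374 - 470 - 1088)/253 + 0 = (1/253)*(-1184) + 0 = -1184/253 + 0 = -1184/253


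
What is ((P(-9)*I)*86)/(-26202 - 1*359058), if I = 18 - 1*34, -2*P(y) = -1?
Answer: 172/96315 ≈ 0.0017858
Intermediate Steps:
P(y) = 1/2 (P(y) = -1/2*(-1) = 1/2)
I = -16 (I = 18 - 34 = -16)
((P(-9)*I)*86)/(-26202 - 1*359058) = (((1/2)*(-16))*86)/(-26202 - 1*359058) = (-8*86)/(-26202 - 359058) = -688/(-385260) = -688*(-1/385260) = 172/96315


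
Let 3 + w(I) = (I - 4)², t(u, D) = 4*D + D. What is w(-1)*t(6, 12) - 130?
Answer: 1190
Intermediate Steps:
t(u, D) = 5*D
w(I) = -3 + (-4 + I)² (w(I) = -3 + (I - 4)² = -3 + (-4 + I)²)
w(-1)*t(6, 12) - 130 = (-3 + (-4 - 1)²)*(5*12) - 130 = (-3 + (-5)²)*60 - 130 = (-3 + 25)*60 - 130 = 22*60 - 130 = 1320 - 130 = 1190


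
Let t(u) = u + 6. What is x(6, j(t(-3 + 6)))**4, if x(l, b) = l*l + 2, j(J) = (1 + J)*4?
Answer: 2085136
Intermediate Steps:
t(u) = 6 + u
j(J) = 4 + 4*J
x(l, b) = 2 + l**2 (x(l, b) = l**2 + 2 = 2 + l**2)
x(6, j(t(-3 + 6)))**4 = (2 + 6**2)**4 = (2 + 36)**4 = 38**4 = 2085136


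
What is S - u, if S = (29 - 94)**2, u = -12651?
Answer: 16876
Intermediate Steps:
S = 4225 (S = (-65)**2 = 4225)
S - u = 4225 - 1*(-12651) = 4225 + 12651 = 16876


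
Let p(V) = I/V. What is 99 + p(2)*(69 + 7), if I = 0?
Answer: 99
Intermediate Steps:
p(V) = 0 (p(V) = 0/V = 0)
99 + p(2)*(69 + 7) = 99 + 0*(69 + 7) = 99 + 0*76 = 99 + 0 = 99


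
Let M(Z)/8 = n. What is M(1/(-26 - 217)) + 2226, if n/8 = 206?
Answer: 15410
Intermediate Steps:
n = 1648 (n = 8*206 = 1648)
M(Z) = 13184 (M(Z) = 8*1648 = 13184)
M(1/(-26 - 217)) + 2226 = 13184 + 2226 = 15410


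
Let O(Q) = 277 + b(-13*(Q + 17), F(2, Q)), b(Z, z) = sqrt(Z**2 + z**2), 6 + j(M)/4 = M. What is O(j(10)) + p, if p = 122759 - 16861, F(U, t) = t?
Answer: 106175 + sqrt(184297) ≈ 1.0660e+5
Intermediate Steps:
j(M) = -24 + 4*M
p = 105898
O(Q) = 277 + sqrt(Q**2 + (-221 - 13*Q)**2) (O(Q) = 277 + sqrt((-13*(Q + 17))**2 + Q**2) = 277 + sqrt((-13*(17 + Q))**2 + Q**2) = 277 + sqrt((-221 - 13*Q)**2 + Q**2) = 277 + sqrt(Q**2 + (-221 - 13*Q)**2))
O(j(10)) + p = (277 + sqrt((-24 + 4*10)**2 + 169*(17 + (-24 + 4*10))**2)) + 105898 = (277 + sqrt((-24 + 40)**2 + 169*(17 + (-24 + 40))**2)) + 105898 = (277 + sqrt(16**2 + 169*(17 + 16)**2)) + 105898 = (277 + sqrt(256 + 169*33**2)) + 105898 = (277 + sqrt(256 + 169*1089)) + 105898 = (277 + sqrt(256 + 184041)) + 105898 = (277 + sqrt(184297)) + 105898 = 106175 + sqrt(184297)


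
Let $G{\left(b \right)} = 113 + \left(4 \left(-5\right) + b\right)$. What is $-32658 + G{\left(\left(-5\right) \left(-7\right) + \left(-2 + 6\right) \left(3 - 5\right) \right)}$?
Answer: $-32538$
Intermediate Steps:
$G{\left(b \right)} = 93 + b$ ($G{\left(b \right)} = 113 + \left(-20 + b\right) = 93 + b$)
$-32658 + G{\left(\left(-5\right) \left(-7\right) + \left(-2 + 6\right) \left(3 - 5\right) \right)} = -32658 + \left(93 + \left(\left(-5\right) \left(-7\right) + \left(-2 + 6\right) \left(3 - 5\right)\right)\right) = -32658 + \left(93 + \left(35 + 4 \left(-2\right)\right)\right) = -32658 + \left(93 + \left(35 - 8\right)\right) = -32658 + \left(93 + 27\right) = -32658 + 120 = -32538$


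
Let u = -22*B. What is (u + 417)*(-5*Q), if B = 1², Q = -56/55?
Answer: 22120/11 ≈ 2010.9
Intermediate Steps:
Q = -56/55 (Q = -56*1/55 = -56/55 ≈ -1.0182)
B = 1
u = -22 (u = -22*1 = -22)
(u + 417)*(-5*Q) = (-22 + 417)*(-5*(-56/55)) = 395*(56/11) = 22120/11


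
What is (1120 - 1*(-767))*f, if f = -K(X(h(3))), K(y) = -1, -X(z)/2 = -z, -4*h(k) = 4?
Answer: 1887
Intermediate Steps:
h(k) = -1 (h(k) = -1/4*4 = -1)
X(z) = 2*z (X(z) = -(-2)*z = 2*z)
f = 1 (f = -1*(-1) = 1)
(1120 - 1*(-767))*f = (1120 - 1*(-767))*1 = (1120 + 767)*1 = 1887*1 = 1887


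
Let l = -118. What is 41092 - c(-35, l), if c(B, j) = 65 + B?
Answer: 41062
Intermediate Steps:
41092 - c(-35, l) = 41092 - (65 - 35) = 41092 - 1*30 = 41092 - 30 = 41062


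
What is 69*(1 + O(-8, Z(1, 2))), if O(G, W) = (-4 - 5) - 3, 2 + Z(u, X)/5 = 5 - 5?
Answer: -759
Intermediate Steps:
Z(u, X) = -10 (Z(u, X) = -10 + 5*(5 - 5) = -10 + 5*0 = -10 + 0 = -10)
O(G, W) = -12 (O(G, W) = -9 - 3 = -12)
69*(1 + O(-8, Z(1, 2))) = 69*(1 - 12) = 69*(-11) = -759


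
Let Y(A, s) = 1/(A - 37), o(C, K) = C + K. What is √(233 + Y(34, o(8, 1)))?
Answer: √2094/3 ≈ 15.253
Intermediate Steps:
Y(A, s) = 1/(-37 + A)
√(233 + Y(34, o(8, 1))) = √(233 + 1/(-37 + 34)) = √(233 + 1/(-3)) = √(233 - ⅓) = √(698/3) = √2094/3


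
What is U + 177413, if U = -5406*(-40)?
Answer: 393653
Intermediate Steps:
U = 216240
U + 177413 = 216240 + 177413 = 393653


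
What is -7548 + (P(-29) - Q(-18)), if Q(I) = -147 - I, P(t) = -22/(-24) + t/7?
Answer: -623467/84 ≈ -7422.2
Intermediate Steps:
P(t) = 11/12 + t/7 (P(t) = -22*(-1/24) + t*(⅐) = 11/12 + t/7)
-7548 + (P(-29) - Q(-18)) = -7548 + ((11/12 + (⅐)*(-29)) - (-147 - 1*(-18))) = -7548 + ((11/12 - 29/7) - (-147 + 18)) = -7548 + (-271/84 - 1*(-129)) = -7548 + (-271/84 + 129) = -7548 + 10565/84 = -623467/84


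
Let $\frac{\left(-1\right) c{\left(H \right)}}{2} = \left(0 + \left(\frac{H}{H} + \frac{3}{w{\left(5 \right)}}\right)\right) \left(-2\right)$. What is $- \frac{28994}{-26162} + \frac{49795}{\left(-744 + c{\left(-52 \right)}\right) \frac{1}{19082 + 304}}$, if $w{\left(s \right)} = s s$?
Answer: $- \frac{157842712308107}{120920764} \approx -1.3053 \cdot 10^{6}$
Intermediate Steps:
$w{\left(s \right)} = s^{2}$
$c{\left(H \right)} = \frac{112}{25}$ ($c{\left(H \right)} = - 2 \left(0 + \left(\frac{H}{H} + \frac{3}{5^{2}}\right)\right) \left(-2\right) = - 2 \left(0 + \left(1 + \frac{3}{25}\right)\right) \left(-2\right) = - 2 \left(0 + \frac{28}{25}\right) \left(-2\right) = - 2 \cdot \frac{28}{25} \left(-2\right) = \left(-2\right) \left(- \frac{56}{25}\right) = \frac{112}{25}$)
$- \frac{28994}{-26162} + \frac{49795}{\left(-744 + c{\left(-52 \right)}\right) \frac{1}{19082 + 304}} = - \frac{28994}{-26162} + \frac{49795}{\left(-744 + \frac{112}{25}\right) \frac{1}{19082 + 304}} = \left(-28994\right) \left(- \frac{1}{26162}\right) + \frac{49795}{\left(- \frac{18488}{25}\right) \frac{1}{19386}} = \frac{14497}{13081} + \frac{49795}{\left(- \frac{18488}{25}\right) \frac{1}{19386}} = \frac{14497}{13081} + \frac{49795}{- \frac{9244}{242325}} = \frac{14497}{13081} + 49795 \left(- \frac{242325}{9244}\right) = \frac{14497}{13081} - \frac{12066573375}{9244} = - \frac{157842712308107}{120920764}$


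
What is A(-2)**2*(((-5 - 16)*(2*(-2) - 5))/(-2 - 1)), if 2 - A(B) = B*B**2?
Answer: -6300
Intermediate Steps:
A(B) = 2 - B**3 (A(B) = 2 - B*B**2 = 2 - B**3)
A(-2)**2*(((-5 - 16)*(2*(-2) - 5))/(-2 - 1)) = (2 - 1*(-2)**3)**2*(((-5 - 16)*(2*(-2) - 5))/(-2 - 1)) = (2 - 1*(-8))**2*(-21*(-4 - 5)/(-3)) = (2 + 8)**2*(-21*(-9)*(-1/3)) = 10**2*(189*(-1/3)) = 100*(-63) = -6300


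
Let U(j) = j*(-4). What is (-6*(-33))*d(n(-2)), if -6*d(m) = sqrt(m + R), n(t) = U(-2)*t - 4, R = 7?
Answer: -33*I*sqrt(13) ≈ -118.98*I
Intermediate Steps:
U(j) = -4*j
n(t) = -4 + 8*t (n(t) = (-4*(-2))*t - 4 = 8*t - 4 = -4 + 8*t)
d(m) = -sqrt(7 + m)/6 (d(m) = -sqrt(m + 7)/6 = -sqrt(7 + m)/6)
(-6*(-33))*d(n(-2)) = (-6*(-33))*(-sqrt(7 + (-4 + 8*(-2)))/6) = 198*(-sqrt(7 + (-4 - 16))/6) = 198*(-sqrt(7 - 20)/6) = 198*(-I*sqrt(13)/6) = -33*I*sqrt(13)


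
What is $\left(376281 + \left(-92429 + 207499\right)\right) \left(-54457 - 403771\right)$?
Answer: $-225150786028$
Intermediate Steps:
$\left(376281 + \left(-92429 + 207499\right)\right) \left(-54457 - 403771\right) = \left(376281 + 115070\right) \left(-458228\right) = 491351 \left(-458228\right) = -225150786028$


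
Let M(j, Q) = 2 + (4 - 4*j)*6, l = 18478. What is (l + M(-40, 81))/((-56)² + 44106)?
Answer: 9732/23621 ≈ 0.41201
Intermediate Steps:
M(j, Q) = 26 - 24*j (M(j, Q) = 2 + (24 - 24*j) = 26 - 24*j)
(l + M(-40, 81))/((-56)² + 44106) = (18478 + (26 - 24*(-40)))/((-56)² + 44106) = (18478 + (26 + 960))/(3136 + 44106) = (18478 + 986)/47242 = 19464*(1/47242) = 9732/23621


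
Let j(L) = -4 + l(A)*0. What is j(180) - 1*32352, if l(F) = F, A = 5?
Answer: -32356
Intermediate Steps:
j(L) = -4 (j(L) = -4 + 5*0 = -4 + 0 = -4)
j(180) - 1*32352 = -4 - 1*32352 = -4 - 32352 = -32356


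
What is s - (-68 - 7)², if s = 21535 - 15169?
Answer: 741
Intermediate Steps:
s = 6366
s - (-68 - 7)² = 6366 - (-68 - 7)² = 6366 - 1*(-75)² = 6366 - 1*5625 = 6366 - 5625 = 741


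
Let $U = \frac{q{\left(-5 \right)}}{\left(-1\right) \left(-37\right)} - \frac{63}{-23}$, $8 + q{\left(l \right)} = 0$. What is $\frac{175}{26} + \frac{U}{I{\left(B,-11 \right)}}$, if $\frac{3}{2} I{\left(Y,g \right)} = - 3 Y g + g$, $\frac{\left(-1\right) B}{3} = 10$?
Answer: $\frac{5730392}{851851} \approx 6.727$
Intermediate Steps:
$B = -30$ ($B = \left(-3\right) 10 = -30$)
$q{\left(l \right)} = -8$ ($q{\left(l \right)} = -8 + 0 = -8$)
$U = \frac{2147}{851}$ ($U = - \frac{8}{\left(-1\right) \left(-37\right)} - \frac{63}{-23} = - \frac{8}{37} - - \frac{63}{23} = \left(-8\right) \frac{1}{37} + \frac{63}{23} = - \frac{8}{37} + \frac{63}{23} = \frac{2147}{851} \approx 2.5229$)
$I{\left(Y,g \right)} = \frac{2 g}{3} - 2 Y g$ ($I{\left(Y,g \right)} = \frac{2 \left(- 3 Y g + g\right)}{3} = \frac{2 \left(g - 3 Y g\right)}{3} = \frac{2 g}{3} - 2 Y g$)
$\frac{175}{26} + \frac{U}{I{\left(B,-11 \right)}} = \frac{175}{26} + \frac{2147}{851 \cdot \frac{2}{3} \left(-11\right) \left(1 - -90\right)} = 175 \cdot \frac{1}{26} + \frac{2147}{851 \cdot \frac{2}{3} \left(-11\right) \left(1 + 90\right)} = \frac{175}{26} + \frac{2147}{851 \cdot \frac{2}{3} \left(-11\right) 91} = \frac{175}{26} + \frac{2147}{851 \left(- \frac{2002}{3}\right)} = \frac{175}{26} + \frac{2147}{851} \left(- \frac{3}{2002}\right) = \frac{175}{26} - \frac{6441}{1703702} = \frac{5730392}{851851}$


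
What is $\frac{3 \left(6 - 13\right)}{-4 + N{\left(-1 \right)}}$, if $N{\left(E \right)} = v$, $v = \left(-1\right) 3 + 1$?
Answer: $\frac{7}{2} \approx 3.5$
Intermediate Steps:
$v = -2$ ($v = -3 + 1 = -2$)
$N{\left(E \right)} = -2$
$\frac{3 \left(6 - 13\right)}{-4 + N{\left(-1 \right)}} = \frac{3 \left(6 - 13\right)}{-4 - 2} = \frac{3 \left(-7\right)}{-6} = \left(- \frac{1}{6}\right) \left(-21\right) = \frac{7}{2}$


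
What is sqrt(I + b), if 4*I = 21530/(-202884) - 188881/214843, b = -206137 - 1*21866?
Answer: 7*I*sqrt(8840624897953308624276486)/43588207212 ≈ 477.5*I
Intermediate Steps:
b = -228003 (b = -206137 - 21866 = -228003)
I = -21473251297/87176414424 (I = (21530/(-202884) - 188881/214843)/4 = (21530*(-1/202884) - 188881*1/214843)/4 = (-10765/101442 - 188881/214843)/4 = (1/4)*(-21473251297/21794103606) = -21473251297/87176414424 ≈ -0.24632)
sqrt(I + b) = sqrt(-21473251297/87176414424 - 228003) = sqrt(-19876505491166569/87176414424) = 7*I*sqrt(8840624897953308624276486)/43588207212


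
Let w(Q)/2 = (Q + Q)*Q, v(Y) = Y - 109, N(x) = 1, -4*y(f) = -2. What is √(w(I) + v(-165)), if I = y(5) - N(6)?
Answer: I*√273 ≈ 16.523*I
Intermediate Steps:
y(f) = ½ (y(f) = -¼*(-2) = ½)
v(Y) = -109 + Y
I = -½ (I = ½ - 1*1 = ½ - 1 = -½ ≈ -0.50000)
w(Q) = 4*Q² (w(Q) = 2*((Q + Q)*Q) = 2*((2*Q)*Q) = 2*(2*Q²) = 4*Q²)
√(w(I) + v(-165)) = √(4*(-½)² + (-109 - 165)) = √(4*(¼) - 274) = √(1 - 274) = √(-273) = I*√273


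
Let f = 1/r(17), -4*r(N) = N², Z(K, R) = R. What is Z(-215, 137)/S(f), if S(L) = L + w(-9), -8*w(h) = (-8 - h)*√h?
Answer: -10135808/752713 + 274617048*I/752713 ≈ -13.466 + 364.84*I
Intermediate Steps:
r(N) = -N²/4
w(h) = -√h*(-8 - h)/8 (w(h) = -(-8 - h)*√h/8 = -√h*(-8 - h)/8)
f = -4/289 (f = 1/(-¼*17²) = 1/(-¼*289) = 1/(-289/4) = -4/289 ≈ -0.013841)
S(L) = L - 3*I/8 (S(L) = L + √(-9)*(8 - 9)/8 = L + (⅛)*(3*I)*(-1) = L - 3*I/8)
Z(-215, 137)/S(f) = 137/(-4/289 - 3*I/8) = 137*(5345344*(-4/289 + 3*I/8)/752713) = 732312128*(-4/289 + 3*I/8)/752713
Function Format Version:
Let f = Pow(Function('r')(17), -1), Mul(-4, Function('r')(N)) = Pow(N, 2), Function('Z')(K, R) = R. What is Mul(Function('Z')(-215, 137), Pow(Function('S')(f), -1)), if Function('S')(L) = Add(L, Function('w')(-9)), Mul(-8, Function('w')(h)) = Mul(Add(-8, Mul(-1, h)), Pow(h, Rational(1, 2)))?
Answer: Add(Rational(-10135808, 752713), Mul(Rational(274617048, 752713), I)) ≈ Add(-13.466, Mul(364.84, I))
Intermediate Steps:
Function('r')(N) = Mul(Rational(-1, 4), Pow(N, 2))
Function('w')(h) = Mul(Rational(-1, 8), Pow(h, Rational(1, 2)), Add(-8, Mul(-1, h))) (Function('w')(h) = Mul(Rational(-1, 8), Mul(Add(-8, Mul(-1, h)), Pow(h, Rational(1, 2)))) = Mul(Rational(-1, 8), Mul(Pow(h, Rational(1, 2)), Add(-8, Mul(-1, h)))) = Mul(Rational(-1, 8), Pow(h, Rational(1, 2)), Add(-8, Mul(-1, h))))
f = Rational(-4, 289) (f = Pow(Mul(Rational(-1, 4), Pow(17, 2)), -1) = Pow(Mul(Rational(-1, 4), 289), -1) = Pow(Rational(-289, 4), -1) = Rational(-4, 289) ≈ -0.013841)
Function('S')(L) = Add(L, Mul(Rational(-3, 8), I)) (Function('S')(L) = Add(L, Mul(Rational(1, 8), Pow(-9, Rational(1, 2)), Add(8, -9))) = Add(L, Mul(Rational(1, 8), Mul(3, I), -1)) = Add(L, Mul(Rational(-3, 8), I)))
Mul(Function('Z')(-215, 137), Pow(Function('S')(f), -1)) = Mul(137, Pow(Add(Rational(-4, 289), Mul(Rational(-3, 8), I)), -1)) = Mul(137, Mul(Rational(5345344, 752713), Add(Rational(-4, 289), Mul(Rational(3, 8), I)))) = Mul(Rational(732312128, 752713), Add(Rational(-4, 289), Mul(Rational(3, 8), I)))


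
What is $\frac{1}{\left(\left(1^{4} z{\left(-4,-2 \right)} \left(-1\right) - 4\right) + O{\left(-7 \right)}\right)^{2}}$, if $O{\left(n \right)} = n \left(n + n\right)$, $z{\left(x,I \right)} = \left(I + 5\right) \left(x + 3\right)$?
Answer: $\frac{1}{9409} \approx 0.00010628$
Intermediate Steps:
$z{\left(x,I \right)} = \left(3 + x\right) \left(5 + I\right)$ ($z{\left(x,I \right)} = \left(5 + I\right) \left(3 + x\right) = \left(3 + x\right) \left(5 + I\right)$)
$O{\left(n \right)} = 2 n^{2}$ ($O{\left(n \right)} = n 2 n = 2 n^{2}$)
$\frac{1}{\left(\left(1^{4} z{\left(-4,-2 \right)} \left(-1\right) - 4\right) + O{\left(-7 \right)}\right)^{2}} = \frac{1}{\left(\left(1^{4} \left(15 + 3 \left(-2\right) + 5 \left(-4\right) - -8\right) \left(-1\right) - 4\right) + 2 \left(-7\right)^{2}\right)^{2}} = \frac{1}{\left(\left(1 \left(15 - 6 - 20 + 8\right) \left(-1\right) - 4\right) + 2 \cdot 49\right)^{2}} = \frac{1}{\left(\left(1 \left(-3\right) \left(-1\right) - 4\right) + 98\right)^{2}} = \frac{1}{\left(\left(\left(-3\right) \left(-1\right) - 4\right) + 98\right)^{2}} = \frac{1}{\left(\left(3 - 4\right) + 98\right)^{2}} = \frac{1}{\left(-1 + 98\right)^{2}} = \frac{1}{97^{2}} = \frac{1}{9409}$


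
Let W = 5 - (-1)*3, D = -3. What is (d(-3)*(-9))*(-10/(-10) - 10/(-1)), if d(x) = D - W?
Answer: 1089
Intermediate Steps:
W = 8 (W = 5 - 1*(-3) = 5 + 3 = 8)
d(x) = -11 (d(x) = -3 - 1*8 = -3 - 8 = -11)
(d(-3)*(-9))*(-10/(-10) - 10/(-1)) = (-11*(-9))*(-10/(-10) - 10/(-1)) = 99*(-10*(-⅒) - 10*(-1)) = 99*(1 + 10) = 99*11 = 1089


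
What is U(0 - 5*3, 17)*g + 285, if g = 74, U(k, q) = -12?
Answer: -603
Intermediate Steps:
U(0 - 5*3, 17)*g + 285 = -12*74 + 285 = -888 + 285 = -603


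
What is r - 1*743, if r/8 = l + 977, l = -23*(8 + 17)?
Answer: 2473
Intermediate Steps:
l = -575 (l = -23*25 = -575)
r = 3216 (r = 8*(-575 + 977) = 8*402 = 3216)
r - 1*743 = 3216 - 1*743 = 3216 - 743 = 2473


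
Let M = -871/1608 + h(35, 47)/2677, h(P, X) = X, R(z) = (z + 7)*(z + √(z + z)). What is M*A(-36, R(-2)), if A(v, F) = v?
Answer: 101019/5354 ≈ 18.868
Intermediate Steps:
R(z) = (7 + z)*(z + √2*√z) (R(z) = (7 + z)*(z + √(2*z)) = (7 + z)*(z + √2*√z))
M = -33673/64248 (M = -871/1608 + 47/2677 = -871*1/1608 + 47*(1/2677) = -13/24 + 47/2677 = -33673/64248 ≈ -0.52411)
M*A(-36, R(-2)) = -33673/64248*(-36) = 101019/5354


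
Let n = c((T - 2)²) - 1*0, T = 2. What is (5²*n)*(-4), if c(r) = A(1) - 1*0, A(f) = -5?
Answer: 500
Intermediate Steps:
c(r) = -5 (c(r) = -5 - 1*0 = -5 + 0 = -5)
n = -5 (n = -5 - 1*0 = -5 + 0 = -5)
(5²*n)*(-4) = (5²*(-5))*(-4) = (25*(-5))*(-4) = -125*(-4) = 500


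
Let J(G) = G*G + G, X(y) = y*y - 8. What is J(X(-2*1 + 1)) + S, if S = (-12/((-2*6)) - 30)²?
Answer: 883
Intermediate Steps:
X(y) = -8 + y² (X(y) = y² - 8 = -8 + y²)
J(G) = G + G² (J(G) = G² + G = G + G²)
S = 841 (S = (-12/(-12) - 30)² = (-12*(-1/12) - 30)² = (1 - 30)² = (-29)² = 841)
J(X(-2*1 + 1)) + S = (-8 + (-2*1 + 1)²)*(1 + (-8 + (-2*1 + 1)²)) + 841 = (-8 + (-2 + 1)²)*(1 + (-8 + (-2 + 1)²)) + 841 = (-8 + (-1)²)*(1 + (-8 + (-1)²)) + 841 = (-8 + 1)*(1 + (-8 + 1)) + 841 = -7*(1 - 7) + 841 = -7*(-6) + 841 = 42 + 841 = 883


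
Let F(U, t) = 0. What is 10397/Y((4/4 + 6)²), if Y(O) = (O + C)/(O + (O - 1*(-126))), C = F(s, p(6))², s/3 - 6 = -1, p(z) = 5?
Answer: 332704/7 ≈ 47529.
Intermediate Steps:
s = 15 (s = 18 + 3*(-1) = 18 - 3 = 15)
C = 0 (C = 0² = 0)
Y(O) = O/(126 + 2*O) (Y(O) = (O + 0)/(O + (O - 1*(-126))) = O/(O + (O + 126)) = O/(O + (126 + O)) = O/(126 + 2*O))
10397/Y((4/4 + 6)²) = 10397/(((4/4 + 6)²/(2*(63 + (4/4 + 6)²)))) = 10397/(((4*(¼) + 6)²/(2*(63 + (4*(¼) + 6)²)))) = 10397/(((1 + 6)²/(2*(63 + (1 + 6)²)))) = 10397/(((½)*7²/(63 + 7²))) = 10397/(((½)*49/(63 + 49))) = 10397/(((½)*49/112)) = 10397/(((½)*49*(1/112))) = 10397/(7/32) = 10397*(32/7) = 332704/7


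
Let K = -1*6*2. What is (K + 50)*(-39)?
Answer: -1482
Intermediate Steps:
K = -12 (K = -6*2 = -12)
(K + 50)*(-39) = (-12 + 50)*(-39) = 38*(-39) = -1482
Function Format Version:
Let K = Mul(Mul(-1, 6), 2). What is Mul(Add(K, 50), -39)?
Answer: -1482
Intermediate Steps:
K = -12 (K = Mul(-6, 2) = -12)
Mul(Add(K, 50), -39) = Mul(Add(-12, 50), -39) = Mul(38, -39) = -1482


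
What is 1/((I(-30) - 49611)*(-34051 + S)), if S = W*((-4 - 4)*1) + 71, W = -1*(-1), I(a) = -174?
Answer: 1/1692092580 ≈ 5.9098e-10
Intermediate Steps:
W = 1
S = 63 (S = 1*((-4 - 4)*1) + 71 = 1*(-8*1) + 71 = 1*(-8) + 71 = -8 + 71 = 63)
1/((I(-30) - 49611)*(-34051 + S)) = 1/((-174 - 49611)*(-34051 + 63)) = 1/(-49785*(-33988)) = 1/1692092580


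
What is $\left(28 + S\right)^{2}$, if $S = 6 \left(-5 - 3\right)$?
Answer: $400$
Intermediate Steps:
$S = -48$ ($S = 6 \left(-8\right) = -48$)
$\left(28 + S\right)^{2} = \left(28 - 48\right)^{2} = \left(-20\right)^{2} = 400$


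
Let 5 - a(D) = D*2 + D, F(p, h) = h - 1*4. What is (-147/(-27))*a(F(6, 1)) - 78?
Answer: -16/9 ≈ -1.7778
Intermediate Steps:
F(p, h) = -4 + h (F(p, h) = h - 4 = -4 + h)
a(D) = 5 - 3*D (a(D) = 5 - (D*2 + D) = 5 - (2*D + D) = 5 - 3*D)
(-147/(-27))*a(F(6, 1)) - 78 = (-147/(-27))*(5 - 3*(-4 + 1)) - 78 = (-147*(-1/27))*(5 - 3*(-3)) - 78 = 49*(5 + 9)/9 - 78 = (49/9)*14 - 78 = 686/9 - 78 = -16/9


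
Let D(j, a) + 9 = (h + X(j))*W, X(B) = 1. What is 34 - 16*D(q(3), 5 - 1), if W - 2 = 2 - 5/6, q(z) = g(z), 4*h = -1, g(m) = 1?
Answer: 140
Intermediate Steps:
h = -¼ (h = (¼)*(-1) = -¼ ≈ -0.25000)
q(z) = 1
W = 19/6 (W = 2 + (2 - 5/6) = 2 + (2 - 5*⅙) = 2 + (2 - ⅚) = 2 + 7/6 = 19/6 ≈ 3.1667)
D(j, a) = -53/8 (D(j, a) = -9 + (-¼ + 1)*(19/6) = -9 + (¾)*(19/6) = -9 + 19/8 = -53/8)
34 - 16*D(q(3), 5 - 1) = 34 - 16*(-53/8) = 34 + 106 = 140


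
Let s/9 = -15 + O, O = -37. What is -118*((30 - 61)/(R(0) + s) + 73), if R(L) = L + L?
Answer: -2017505/234 ≈ -8621.8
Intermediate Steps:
s = -468 (s = 9*(-15 - 37) = 9*(-52) = -468)
R(L) = 2*L
-118*((30 - 61)/(R(0) + s) + 73) = -118*((30 - 61)/(2*0 - 468) + 73) = -118*(-31/(0 - 468) + 73) = -118*(-31/(-468) + 73) = -118*(-31*(-1/468) + 73) = -118*(31/468 + 73) = -118*34195/468 = -2017505/234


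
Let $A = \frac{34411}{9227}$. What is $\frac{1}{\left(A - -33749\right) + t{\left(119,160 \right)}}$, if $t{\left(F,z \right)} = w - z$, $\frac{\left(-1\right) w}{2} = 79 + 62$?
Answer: $\frac{9227}{307358100} \approx 3.002 \cdot 10^{-5}$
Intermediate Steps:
$A = \frac{34411}{9227}$ ($A = 34411 \cdot \frac{1}{9227} = \frac{34411}{9227} \approx 3.7294$)
$w = -282$ ($w = - 2 \left(79 + 62\right) = \left(-2\right) 141 = -282$)
$t{\left(F,z \right)} = -282 - z$
$\frac{1}{\left(A - -33749\right) + t{\left(119,160 \right)}} = \frac{1}{\left(\frac{34411}{9227} - -33749\right) - 442} = \frac{1}{\left(\frac{34411}{9227} + 33749\right) - 442} = \frac{1}{\frac{311436434}{9227} - 442} = \frac{1}{\frac{307358100}{9227}} = \frac{9227}{307358100}$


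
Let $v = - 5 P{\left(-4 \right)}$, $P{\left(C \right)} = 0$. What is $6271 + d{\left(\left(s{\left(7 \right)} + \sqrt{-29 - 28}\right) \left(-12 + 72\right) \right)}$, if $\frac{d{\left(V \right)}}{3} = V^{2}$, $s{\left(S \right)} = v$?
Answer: $-609329$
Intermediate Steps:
$v = 0$ ($v = \left(-5\right) 0 = 0$)
$s{\left(S \right)} = 0$
$d{\left(V \right)} = 3 V^{2}$
$6271 + d{\left(\left(s{\left(7 \right)} + \sqrt{-29 - 28}\right) \left(-12 + 72\right) \right)} = 6271 + 3 \left(\left(0 + \sqrt{-29 - 28}\right) \left(-12 + 72\right)\right)^{2} = 6271 + 3 \left(\left(0 + \sqrt{-57}\right) 60\right)^{2} = 6271 + 3 \left(\left(0 + i \sqrt{57}\right) 60\right)^{2} = 6271 + 3 \left(i \sqrt{57} \cdot 60\right)^{2} = 6271 + 3 \left(60 i \sqrt{57}\right)^{2} = 6271 + 3 \left(-205200\right) = 6271 - 615600 = -609329$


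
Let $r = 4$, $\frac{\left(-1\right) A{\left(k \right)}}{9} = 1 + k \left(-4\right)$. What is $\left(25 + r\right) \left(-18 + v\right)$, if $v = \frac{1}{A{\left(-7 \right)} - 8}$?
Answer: $- \frac{140447}{269} \approx -522.11$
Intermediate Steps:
$A{\left(k \right)} = -9 + 36 k$ ($A{\left(k \right)} = - 9 \left(1 + k \left(-4\right)\right) = - 9 \left(1 - 4 k\right) = -9 + 36 k$)
$v = - \frac{1}{269}$ ($v = \frac{1}{\left(-9 + 36 \left(-7\right)\right) - 8} = \frac{1}{\left(-9 - 252\right) - 8} = \frac{1}{-261 - 8} = \frac{1}{-269} = - \frac{1}{269} \approx -0.0037175$)
$\left(25 + r\right) \left(-18 + v\right) = \left(25 + 4\right) \left(-18 - \frac{1}{269}\right) = 29 \left(- \frac{4843}{269}\right) = - \frac{140447}{269}$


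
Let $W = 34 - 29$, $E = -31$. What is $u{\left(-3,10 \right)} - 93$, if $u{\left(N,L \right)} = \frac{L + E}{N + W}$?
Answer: $- \frac{207}{2} \approx -103.5$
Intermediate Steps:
$W = 5$ ($W = 34 - 29 = 5$)
$u{\left(N,L \right)} = \frac{-31 + L}{5 + N}$ ($u{\left(N,L \right)} = \frac{L - 31}{N + 5} = \frac{-31 + L}{5 + N}$)
$u{\left(-3,10 \right)} - 93 = \frac{-31 + 10}{5 - 3} - 93 = \frac{1}{2} \left(-21\right) - 93 = - \frac{21}{2} - 93 = - \frac{207}{2}$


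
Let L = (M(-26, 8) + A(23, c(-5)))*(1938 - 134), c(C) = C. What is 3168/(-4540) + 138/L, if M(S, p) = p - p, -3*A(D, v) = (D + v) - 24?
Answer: -1350453/2047540 ≈ -0.65955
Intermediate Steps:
A(D, v) = 8 - D/3 - v/3 (A(D, v) = -((D + v) - 24)/3 = -(-24 + D + v)/3 = 8 - D/3 - v/3)
M(S, p) = 0
L = 3608 (L = (0 + (8 - ⅓*23 - ⅓*(-5)))*(1938 - 134) = (0 + (8 - 23/3 + 5/3))*1804 = (0 + 2)*1804 = 2*1804 = 3608)
3168/(-4540) + 138/L = 3168/(-4540) + 138/3608 = 3168*(-1/4540) + 138*(1/3608) = -792/1135 + 69/1804 = -1350453/2047540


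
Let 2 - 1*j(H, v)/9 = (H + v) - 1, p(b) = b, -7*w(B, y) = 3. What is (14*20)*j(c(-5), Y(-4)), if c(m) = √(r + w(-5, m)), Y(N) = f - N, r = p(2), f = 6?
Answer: -17640 - 360*√77 ≈ -20799.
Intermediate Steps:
w(B, y) = -3/7 (w(B, y) = -⅐*3 = -3/7)
r = 2
Y(N) = 6 - N
c(m) = √77/7 (c(m) = √(2 - 3/7) = √(11/7) = √77/7)
j(H, v) = 27 - 9*H - 9*v (j(H, v) = 18 - 9*((H + v) - 1) = 18 - 9*(-1 + H + v) = 18 + (9 - 9*H - 9*v) = 27 - 9*H - 9*v)
(14*20)*j(c(-5), Y(-4)) = (14*20)*(27 - 9*√77/7 - 9*(6 - 1*(-4))) = 280*(27 - 9*√77/7 - 9*(6 + 4)) = 280*(27 - 9*√77/7 - 9*10) = 280*(27 - 9*√77/7 - 90) = 280*(-63 - 9*√77/7) = -17640 - 360*√77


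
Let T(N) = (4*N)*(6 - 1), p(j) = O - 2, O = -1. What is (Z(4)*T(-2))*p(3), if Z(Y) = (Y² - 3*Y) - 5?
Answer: -120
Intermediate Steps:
Z(Y) = -5 + Y² - 3*Y
p(j) = -3 (p(j) = -1 - 2 = -3)
T(N) = 20*N (T(N) = (4*N)*5 = 20*N)
(Z(4)*T(-2))*p(3) = ((-5 + 4² - 3*4)*(20*(-2)))*(-3) = ((-5 + 16 - 12)*(-40))*(-3) = -1*(-40)*(-3) = 40*(-3) = -120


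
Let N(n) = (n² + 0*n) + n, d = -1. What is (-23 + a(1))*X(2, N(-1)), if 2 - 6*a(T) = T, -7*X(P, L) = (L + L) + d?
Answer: -137/42 ≈ -3.2619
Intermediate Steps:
N(n) = n + n² (N(n) = (n² + 0) + n = n² + n = n + n²)
X(P, L) = ⅐ - 2*L/7 (X(P, L) = -((L + L) - 1)/7 = -(2*L - 1)/7 = -(-1 + 2*L)/7 = ⅐ - 2*L/7)
a(T) = ⅓ - T/6
(-23 + a(1))*X(2, N(-1)) = (-23 + (⅓ - ⅙*1))*(⅐ - (-2)*(1 - 1)/7) = (-23 + (⅓ - ⅙))*(⅐ - (-2)*0/7) = (-23 + ⅙)*(⅐ - 2/7*0) = -137*(⅐ + 0)/6 = -137/6*⅐ = -137/42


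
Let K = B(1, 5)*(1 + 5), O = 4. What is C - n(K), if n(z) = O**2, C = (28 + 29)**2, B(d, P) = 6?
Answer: 3233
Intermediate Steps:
C = 3249 (C = 57**2 = 3249)
K = 36 (K = 6*(1 + 5) = 6*6 = 36)
n(z) = 16 (n(z) = 4**2 = 16)
C - n(K) = 3249 - 1*16 = 3249 - 16 = 3233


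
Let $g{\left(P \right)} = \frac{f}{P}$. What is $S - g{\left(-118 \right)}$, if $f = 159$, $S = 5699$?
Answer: $\frac{672641}{118} \approx 5700.3$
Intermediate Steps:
$g{\left(P \right)} = \frac{159}{P}$
$S - g{\left(-118 \right)} = 5699 - \frac{159}{-118} = 5699 - 159 \left(- \frac{1}{118}\right) = 5699 - - \frac{159}{118} = 5699 + \frac{159}{118} = \frac{672641}{118}$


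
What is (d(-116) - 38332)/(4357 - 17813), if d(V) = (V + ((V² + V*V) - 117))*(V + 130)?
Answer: -167587/6728 ≈ -24.909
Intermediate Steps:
d(V) = (130 + V)*(-117 + V + 2*V²) (d(V) = (V + ((V² + V²) - 117))*(130 + V) = (V + (2*V² - 117))*(130 + V) = (V + (-117 + 2*V²))*(130 + V) = (-117 + V + 2*V²)*(130 + V) = (130 + V)*(-117 + V + 2*V²))
(d(-116) - 38332)/(4357 - 17813) = ((-15210 + 2*(-116)³ + 13*(-116) + 261*(-116)²) - 38332)/(4357 - 17813) = ((-15210 + 2*(-1560896) - 1508 + 261*13456) - 38332)/(-13456) = ((-15210 - 3121792 - 1508 + 3512016) - 38332)*(-1/13456) = (373506 - 38332)*(-1/13456) = 335174*(-1/13456) = -167587/6728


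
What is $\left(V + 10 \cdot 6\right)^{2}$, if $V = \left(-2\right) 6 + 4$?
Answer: $2704$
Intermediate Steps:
$V = -8$ ($V = -12 + 4 = -8$)
$\left(V + 10 \cdot 6\right)^{2} = \left(-8 + 10 \cdot 6\right)^{2} = \left(-8 + 60\right)^{2} = 52^{2} = 2704$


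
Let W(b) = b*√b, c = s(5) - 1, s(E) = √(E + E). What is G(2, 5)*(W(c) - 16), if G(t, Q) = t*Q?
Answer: -160 + 10*(-1 + √10)^(3/2) ≈ -128.20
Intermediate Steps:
s(E) = √2*√E (s(E) = √(2*E) = √2*√E)
G(t, Q) = Q*t
c = -1 + √10 (c = √2*√5 - 1 = √10 - 1 = -1 + √10 ≈ 2.1623)
W(b) = b^(3/2)
G(2, 5)*(W(c) - 16) = (5*2)*((-1 + √10)^(3/2) - 16) = 10*(-16 + (-1 + √10)^(3/2)) = -160 + 10*(-1 + √10)^(3/2)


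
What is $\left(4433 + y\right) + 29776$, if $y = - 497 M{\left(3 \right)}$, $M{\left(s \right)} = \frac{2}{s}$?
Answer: $\frac{101633}{3} \approx 33878.0$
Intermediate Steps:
$y = - \frac{994}{3}$ ($y = - 497 \cdot \frac{2}{3} = - 497 \cdot 2 \cdot \frac{1}{3} = \left(-497\right) \frac{2}{3} = - \frac{994}{3} \approx -331.33$)
$\left(4433 + y\right) + 29776 = \left(4433 - \frac{994}{3}\right) + 29776 = \frac{12305}{3} + 29776 = \frac{101633}{3}$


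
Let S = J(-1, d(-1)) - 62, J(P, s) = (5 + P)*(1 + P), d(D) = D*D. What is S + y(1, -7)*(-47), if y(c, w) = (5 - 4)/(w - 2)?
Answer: -511/9 ≈ -56.778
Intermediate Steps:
d(D) = D²
J(P, s) = (1 + P)*(5 + P)
y(c, w) = 1/(-2 + w)
S = -62 (S = (5 + (-1)² + 6*(-1)) - 62 = (5 + 1 - 6) - 62 = 0 - 62 = -62)
S + y(1, -7)*(-47) = -62 - 47/(-2 - 7) = -62 - 47/(-9) = -62 - ⅑*(-47) = -62 + 47/9 = -511/9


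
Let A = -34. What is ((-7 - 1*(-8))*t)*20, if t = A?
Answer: -680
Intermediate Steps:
t = -34
((-7 - 1*(-8))*t)*20 = ((-7 - 1*(-8))*(-34))*20 = ((-7 + 8)*(-34))*20 = (1*(-34))*20 = -34*20 = -680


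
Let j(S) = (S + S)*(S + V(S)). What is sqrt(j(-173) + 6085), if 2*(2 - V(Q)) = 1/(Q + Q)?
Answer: sqrt(261002)/2 ≈ 255.44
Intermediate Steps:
V(Q) = 2 - 1/(4*Q) (V(Q) = 2 - 1/(2*(Q + Q)) = 2 - 1/(2*Q)/2 = 2 - 1/(4*Q))
j(S) = 2*S*(2 + S - 1/(4*S)) (j(S) = (S + S)*(S + (2 - 1/(4*S))) = (2*S)*(2 + S - 1/(4*S)) = 2*S*(2 + S - 1/(4*S)))
sqrt(j(-173) + 6085) = sqrt((-1/2 + 2*(-173)**2 + 4*(-173)) + 6085) = sqrt((-1/2 + 2*29929 - 692) + 6085) = sqrt((-1/2 + 59858 - 692) + 6085) = sqrt(118331/2 + 6085) = sqrt(130501/2) = sqrt(261002)/2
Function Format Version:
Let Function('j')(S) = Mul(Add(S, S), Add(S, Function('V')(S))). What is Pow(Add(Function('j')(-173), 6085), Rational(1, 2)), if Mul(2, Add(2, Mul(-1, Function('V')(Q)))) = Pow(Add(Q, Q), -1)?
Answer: Mul(Rational(1, 2), Pow(261002, Rational(1, 2))) ≈ 255.44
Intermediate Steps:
Function('V')(Q) = Add(2, Mul(Rational(-1, 4), Pow(Q, -1))) (Function('V')(Q) = Add(2, Mul(Rational(-1, 2), Pow(Add(Q, Q), -1))) = Add(2, Mul(Rational(-1, 2), Pow(Mul(2, Q), -1))) = Add(2, Mul(Rational(-1, 2), Mul(Rational(1, 2), Pow(Q, -1)))) = Add(2, Mul(Rational(-1, 4), Pow(Q, -1))))
Function('j')(S) = Mul(2, S, Add(2, S, Mul(Rational(-1, 4), Pow(S, -1)))) (Function('j')(S) = Mul(Add(S, S), Add(S, Add(2, Mul(Rational(-1, 4), Pow(S, -1))))) = Mul(Mul(2, S), Add(2, S, Mul(Rational(-1, 4), Pow(S, -1)))) = Mul(2, S, Add(2, S, Mul(Rational(-1, 4), Pow(S, -1)))))
Pow(Add(Function('j')(-173), 6085), Rational(1, 2)) = Pow(Add(Add(Rational(-1, 2), Mul(2, Pow(-173, 2)), Mul(4, -173)), 6085), Rational(1, 2)) = Pow(Add(Add(Rational(-1, 2), Mul(2, 29929), -692), 6085), Rational(1, 2)) = Pow(Add(Add(Rational(-1, 2), 59858, -692), 6085), Rational(1, 2)) = Pow(Add(Rational(118331, 2), 6085), Rational(1, 2)) = Pow(Rational(130501, 2), Rational(1, 2)) = Mul(Rational(1, 2), Pow(261002, Rational(1, 2)))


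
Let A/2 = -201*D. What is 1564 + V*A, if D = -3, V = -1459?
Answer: -1757990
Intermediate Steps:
A = 1206 (A = 2*(-201*(-3)) = 2*603 = 1206)
1564 + V*A = 1564 - 1459*1206 = 1564 - 1759554 = -1757990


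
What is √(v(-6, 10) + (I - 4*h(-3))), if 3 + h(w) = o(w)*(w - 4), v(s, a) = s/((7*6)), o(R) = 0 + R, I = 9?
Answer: I*√3094/7 ≈ 7.9463*I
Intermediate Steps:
o(R) = R
v(s, a) = s/42
h(w) = -3 + w*(-4 + w) (h(w) = -3 + w*(w - 4) = -3 + w*(-4 + w))
√(v(-6, 10) + (I - 4*h(-3))) = √((1/42)*(-6) + (9 - 4*(-3 + (-3)² - 4*(-3)))) = √(-⅐ + (9 - 4*(-3 + 9 + 12))) = √(-⅐ + (9 - 4*18)) = √(-⅐ + (9 - 72)) = √(-⅐ - 63) = √(-442/7) = I*√3094/7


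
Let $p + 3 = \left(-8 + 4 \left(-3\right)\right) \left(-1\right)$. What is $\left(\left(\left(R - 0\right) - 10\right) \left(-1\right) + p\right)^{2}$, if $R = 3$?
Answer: $576$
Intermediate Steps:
$p = 17$ ($p = -3 + \left(-8 + 4 \left(-3\right)\right) \left(-1\right) = -3 + \left(-8 - 12\right) \left(-1\right) = -3 - -20 = -3 + 20 = 17$)
$\left(\left(\left(R - 0\right) - 10\right) \left(-1\right) + p\right)^{2} = \left(\left(\left(3 - 0\right) - 10\right) \left(-1\right) + 17\right)^{2} = \left(\left(\left(3 + 0\right) - 10\right) \left(-1\right) + 17\right)^{2} = \left(\left(3 - 10\right) \left(-1\right) + 17\right)^{2} = \left(\left(-7\right) \left(-1\right) + 17\right)^{2} = \left(7 + 17\right)^{2} = 24^{2} = 576$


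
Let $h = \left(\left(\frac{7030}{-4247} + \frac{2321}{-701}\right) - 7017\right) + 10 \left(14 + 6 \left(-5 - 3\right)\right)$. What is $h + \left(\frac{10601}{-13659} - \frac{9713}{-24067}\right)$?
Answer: $- \frac{7205380855397279588}{978680965960491} \approx -7362.3$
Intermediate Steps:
$h = - \frac{21917655796}{2977147}$ ($h = \left(\left(7030 \left(- \frac{1}{4247}\right) + 2321 \left(- \frac{1}{701}\right)\right) - 7017\right) + 10 \left(14 + 6 \left(-8\right)\right) = \left(\left(- \frac{7030}{4247} - \frac{2321}{701}\right) - 7017\right) + 10 \left(14 - 48\right) = \left(- \frac{14785317}{2977147} - 7017\right) + 10 \left(-34\right) = - \frac{20905425816}{2977147} - 340 = - \frac{21917655796}{2977147} \approx -7362.0$)
$h + \left(\frac{10601}{-13659} - \frac{9713}{-24067}\right) = - \frac{21917655796}{2977147} + \left(\frac{10601}{-13659} - \frac{9713}{-24067}\right) = - \frac{21917655796}{2977147} + \left(10601 \left(- \frac{1}{13659}\right) - - \frac{9713}{24067}\right) = - \frac{21917655796}{2977147} + \left(- \frac{10601}{13659} + \frac{9713}{24067}\right) = - \frac{21917655796}{2977147} - \frac{122464400}{328731153} = - \frac{7205380855397279588}{978680965960491}$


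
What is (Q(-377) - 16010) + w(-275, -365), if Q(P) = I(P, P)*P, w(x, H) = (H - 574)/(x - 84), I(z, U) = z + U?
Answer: 96301971/359 ≈ 2.6825e+5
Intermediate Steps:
I(z, U) = U + z
w(x, H) = (-574 + H)/(-84 + x)
Q(P) = 2*P**2 (Q(P) = (P + P)*P = (2*P)*P = 2*P**2)
(Q(-377) - 16010) + w(-275, -365) = (2*(-377)**2 - 16010) + (-574 - 365)/(-84 - 275) = (2*142129 - 16010) - 939/(-359) = (284258 - 16010) - 1/359*(-939) = 268248 + 939/359 = 96301971/359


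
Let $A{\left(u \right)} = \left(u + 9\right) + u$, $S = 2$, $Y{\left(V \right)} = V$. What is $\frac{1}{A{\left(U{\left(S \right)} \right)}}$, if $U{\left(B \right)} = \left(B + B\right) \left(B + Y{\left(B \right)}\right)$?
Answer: $\frac{1}{41} \approx 0.02439$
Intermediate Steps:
$U{\left(B \right)} = 4 B^{2}$ ($U{\left(B \right)} = \left(B + B\right) \left(B + B\right) = 2 B 2 B = 4 B^{2}$)
$A{\left(u \right)} = 9 + 2 u$ ($A{\left(u \right)} = \left(9 + u\right) + u = 9 + 2 u$)
$\frac{1}{A{\left(U{\left(S \right)} \right)}} = \frac{1}{9 + 2 \cdot 4 \cdot 2^{2}} = \frac{1}{9 + 2 \cdot 4 \cdot 4} = \frac{1}{9 + 2 \cdot 16} = \frac{1}{9 + 32} = \frac{1}{41}$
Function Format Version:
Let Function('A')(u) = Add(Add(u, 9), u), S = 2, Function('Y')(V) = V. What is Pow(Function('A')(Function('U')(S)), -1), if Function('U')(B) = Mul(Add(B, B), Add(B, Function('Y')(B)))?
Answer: Rational(1, 41) ≈ 0.024390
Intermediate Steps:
Function('U')(B) = Mul(4, Pow(B, 2)) (Function('U')(B) = Mul(Add(B, B), Add(B, B)) = Mul(Mul(2, B), Mul(2, B)) = Mul(4, Pow(B, 2)))
Function('A')(u) = Add(9, Mul(2, u)) (Function('A')(u) = Add(Add(9, u), u) = Add(9, Mul(2, u)))
Pow(Function('A')(Function('U')(S)), -1) = Pow(Add(9, Mul(2, Mul(4, Pow(2, 2)))), -1) = Pow(Add(9, Mul(2, Mul(4, 4))), -1) = Pow(Add(9, Mul(2, 16)), -1) = Pow(Add(9, 32), -1) = Pow(41, -1) = Rational(1, 41)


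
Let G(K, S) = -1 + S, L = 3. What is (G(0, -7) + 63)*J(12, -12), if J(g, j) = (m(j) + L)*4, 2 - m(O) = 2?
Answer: 660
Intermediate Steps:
m(O) = 0 (m(O) = 2 - 1*2 = 2 - 2 = 0)
J(g, j) = 12 (J(g, j) = (0 + 3)*4 = 3*4 = 12)
(G(0, -7) + 63)*J(12, -12) = ((-1 - 7) + 63)*12 = (-8 + 63)*12 = 55*12 = 660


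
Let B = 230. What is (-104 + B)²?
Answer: 15876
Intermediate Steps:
(-104 + B)² = (-104 + 230)² = 126² = 15876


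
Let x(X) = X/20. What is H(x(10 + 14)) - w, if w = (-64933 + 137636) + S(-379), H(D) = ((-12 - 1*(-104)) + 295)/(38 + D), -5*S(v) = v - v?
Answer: -14247853/196 ≈ -72693.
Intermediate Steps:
S(v) = 0 (S(v) = -(v - v)/5 = -1/5*0 = 0)
x(X) = X/20 (x(X) = X*(1/20) = X/20)
H(D) = 387/(38 + D) (H(D) = ((-12 + 104) + 295)/(38 + D) = (92 + 295)/(38 + D) = 387/(38 + D))
w = 72703 (w = (-64933 + 137636) + 0 = 72703 + 0 = 72703)
H(x(10 + 14)) - w = 387/(38 + (10 + 14)/20) - 1*72703 = 387/(38 + (1/20)*24) - 72703 = 387/(38 + 6/5) - 72703 = 387/(196/5) - 72703 = 387*(5/196) - 72703 = 1935/196 - 72703 = -14247853/196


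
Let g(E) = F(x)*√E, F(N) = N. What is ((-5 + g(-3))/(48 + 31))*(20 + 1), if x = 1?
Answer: -105/79 + 21*I*√3/79 ≈ -1.3291 + 0.46042*I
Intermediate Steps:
g(E) = √E (g(E) = 1*√E = √E)
((-5 + g(-3))/(48 + 31))*(20 + 1) = ((-5 + √(-3))/(48 + 31))*(20 + 1) = ((-5 + I*√3)/79)*21 = ((-5 + I*√3)*(1/79))*21 = (-5/79 + I*√3/79)*21 = -105/79 + 21*I*√3/79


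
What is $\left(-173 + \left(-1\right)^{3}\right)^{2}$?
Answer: $30276$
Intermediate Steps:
$\left(-173 + \left(-1\right)^{3}\right)^{2} = \left(-173 - 1\right)^{2} = \left(-174\right)^{2} = 30276$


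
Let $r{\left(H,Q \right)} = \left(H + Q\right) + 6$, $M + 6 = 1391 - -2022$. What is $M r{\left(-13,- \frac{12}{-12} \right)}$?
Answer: $-20442$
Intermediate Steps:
$M = 3407$ ($M = -6 + \left(1391 - -2022\right) = -6 + \left(1391 + 2022\right) = -6 + 3413 = 3407$)
$r{\left(H,Q \right)} = 6 + H + Q$
$M r{\left(-13,- \frac{12}{-12} \right)} = 3407 \left(6 - 13 - \frac{12}{-12}\right) = 3407 \left(6 - 13 - -1\right) = 3407 \left(6 - 13 + 1\right) = 3407 \left(-6\right) = -20442$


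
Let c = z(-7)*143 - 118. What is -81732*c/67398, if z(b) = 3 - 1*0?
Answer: -4236442/11233 ≈ -377.14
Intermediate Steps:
z(b) = 3 (z(b) = 3 + 0 = 3)
c = 311 (c = 3*143 - 118 = 429 - 118 = 311)
-81732*c/67398 = -81732/(67398/311) = -81732/(67398*(1/311)) = -81732/67398/311 = -81732*311/67398 = -4236442/11233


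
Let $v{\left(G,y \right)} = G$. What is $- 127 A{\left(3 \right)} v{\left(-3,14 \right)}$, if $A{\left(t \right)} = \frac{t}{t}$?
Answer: $381$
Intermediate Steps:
$A{\left(t \right)} = 1$
$- 127 A{\left(3 \right)} v{\left(-3,14 \right)} = \left(-127\right) 1 \left(-3\right) = \left(-127\right) \left(-3\right) = 381$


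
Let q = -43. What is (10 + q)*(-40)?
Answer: 1320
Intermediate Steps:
(10 + q)*(-40) = (10 - 43)*(-40) = -33*(-40) = 1320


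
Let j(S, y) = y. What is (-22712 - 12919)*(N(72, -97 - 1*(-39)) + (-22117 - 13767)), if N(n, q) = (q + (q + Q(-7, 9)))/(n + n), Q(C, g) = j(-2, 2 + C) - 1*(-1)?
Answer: 2557224993/2 ≈ 1.2786e+9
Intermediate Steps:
Q(C, g) = 3 + C (Q(C, g) = (2 + C) - 1*(-1) = (2 + C) + 1 = 3 + C)
N(n, q) = (-4 + 2*q)/(2*n) (N(n, q) = (q + (q + (3 - 7)))/(n + n) = (q + (q - 4))/((2*n)) = (q + (-4 + q))*(1/(2*n)) = (-4 + 2*q)*(1/(2*n)) = (-4 + 2*q)/(2*n))
(-22712 - 12919)*(N(72, -97 - 1*(-39)) + (-22117 - 13767)) = (-22712 - 12919)*((-2 + (-97 - 1*(-39)))/72 + (-22117 - 13767)) = -35631*((-2 + (-97 + 39))/72 - 35884) = -35631*((-2 - 58)/72 - 35884) = -35631*((1/72)*(-60) - 35884) = -35631*(-⅚ - 35884) = -35631*(-215309/6) = 2557224993/2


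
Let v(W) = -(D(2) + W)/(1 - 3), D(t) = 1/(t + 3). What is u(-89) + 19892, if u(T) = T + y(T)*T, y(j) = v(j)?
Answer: 118773/5 ≈ 23755.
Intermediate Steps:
D(t) = 1/(3 + t)
v(W) = ⅒ + W/2 (v(W) = -(1/(3 + 2) + W)/(1 - 3) = -(1/5 + W)/(-2) = -(⅕ + W)*(-1)/2 = -(-⅒ - W/2) = ⅒ + W/2)
y(j) = ⅒ + j/2
u(T) = T + T*(⅒ + T/2) (u(T) = T + (⅒ + T/2)*T = T + T*(⅒ + T/2))
u(-89) + 19892 = (⅒)*(-89)*(11 + 5*(-89)) + 19892 = (⅒)*(-89)*(11 - 445) + 19892 = (⅒)*(-89)*(-434) + 19892 = 19313/5 + 19892 = 118773/5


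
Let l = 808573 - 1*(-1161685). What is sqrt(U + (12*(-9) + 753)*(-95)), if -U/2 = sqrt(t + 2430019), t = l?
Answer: sqrt(-61275 - 2*sqrt(4400277)) ≈ 255.87*I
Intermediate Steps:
l = 1970258 (l = 808573 + 1161685 = 1970258)
t = 1970258
U = -2*sqrt(4400277) (U = -2*sqrt(1970258 + 2430019) = -2*sqrt(4400277) ≈ -4195.4)
sqrt(U + (12*(-9) + 753)*(-95)) = sqrt(-2*sqrt(4400277) + (12*(-9) + 753)*(-95)) = sqrt(-2*sqrt(4400277) + (-108 + 753)*(-95)) = sqrt(-2*sqrt(4400277) + 645*(-95)) = sqrt(-2*sqrt(4400277) - 61275) = sqrt(-61275 - 2*sqrt(4400277))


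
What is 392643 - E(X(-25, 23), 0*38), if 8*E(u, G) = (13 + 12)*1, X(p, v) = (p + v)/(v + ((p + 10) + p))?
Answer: 3141119/8 ≈ 3.9264e+5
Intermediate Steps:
X(p, v) = (p + v)/(10 + v + 2*p) (X(p, v) = (p + v)/(v + ((10 + p) + p)) = (p + v)/(v + (10 + 2*p)) = (p + v)/(10 + v + 2*p))
E(u, G) = 25/8 (E(u, G) = ((13 + 12)*1)/8 = (25*1)/8 = (⅛)*25 = 25/8)
392643 - E(X(-25, 23), 0*38) = 392643 - 1*25/8 = 392643 - 25/8 = 3141119/8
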